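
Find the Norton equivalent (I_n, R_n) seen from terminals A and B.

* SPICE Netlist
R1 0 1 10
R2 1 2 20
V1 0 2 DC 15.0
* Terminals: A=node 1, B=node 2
Find the Thévenin equivalent first; then I_n = V_th/R_th and R_n = R_th.
Step 1 — V_th is the open-circuit voltage V_A - V_B (nothing connected across the terminals).
Nodal analysis, taking node 2 as the 0 V reference.
Source V1 fixes V_0 = 15 V.
KCL at each unknown node (sum of currents leaving = 0; resistances in Ω):
  Node 1: (V_1 - 15)/10 + (V_1 - 0)/20 = 0
Collecting terms: 0.15 × V_1 = 1.5  =>  V_1 = 10 V
V_th = V_1 - V_2 = 10 - 0 = 10 V
Step 2 — R_th: zero the source — replace V1 by a short circuit (node 2 merges into node 0) — and find the resistance seen between A (node 1) and B (node 0).
Reduce the network between node 1 (A) and node 0 (B) by series/parallel combination:
  Rp1 = R1 ‖ R2 (parallel, both between nodes 0 and 1) = 1/(1/10 + 1/20) = 6.667 Ω
R_th = 6.667 Ω
I_n = V_th/R_th = 10/6.667 = 1.5 A, and R_n = R_th = 6.667 Ω

Final answer: I_n = 1.5 A, R_n = 6.667 Ω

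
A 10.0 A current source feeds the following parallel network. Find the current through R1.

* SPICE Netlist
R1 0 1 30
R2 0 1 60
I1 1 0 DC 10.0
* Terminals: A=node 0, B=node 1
All resistors sit directly between nodes 0 and 1, so they are in parallel and share one voltage V; the full source current 10 A splits among them.
1/R_par = 1/30 + 1/60 = 0.05 S  =>  R_par = 20 Ω
V = I × R_par = 10 × 20 = 200 V
I_R1 = V/R1 = 200/30 = 6.667 A

Final answer: 6.667 A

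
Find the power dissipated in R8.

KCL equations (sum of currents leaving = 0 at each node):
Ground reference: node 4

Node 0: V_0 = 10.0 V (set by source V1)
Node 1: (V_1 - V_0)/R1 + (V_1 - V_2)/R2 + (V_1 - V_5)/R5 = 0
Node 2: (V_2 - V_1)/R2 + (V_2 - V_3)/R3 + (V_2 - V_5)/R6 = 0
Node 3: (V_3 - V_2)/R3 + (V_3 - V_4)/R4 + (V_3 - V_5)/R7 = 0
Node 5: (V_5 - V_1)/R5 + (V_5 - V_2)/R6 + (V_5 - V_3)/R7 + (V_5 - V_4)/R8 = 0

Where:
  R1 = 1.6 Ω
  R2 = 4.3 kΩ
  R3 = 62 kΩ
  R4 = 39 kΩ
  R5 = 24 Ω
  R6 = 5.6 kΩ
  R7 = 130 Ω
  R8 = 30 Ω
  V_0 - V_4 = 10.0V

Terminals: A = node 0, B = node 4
Nodal analysis, taking node 4 as the 0 V reference.
Source V1 fixes V_0 = 10 V.
KCL at each unknown node (sum of currents leaving = 0; resistances in Ω):
  Node 1: (V_1 - 10)/1.6 + (V_1 - V_2)/4300 + (V_1 - V_5)/24 = 0
  Node 2: (V_2 - V_1)/4300 + (V_2 - V_3)/62000 + (V_2 - V_5)/5600 = 0
  Node 3: (V_3 - V_2)/62000 + (V_3 - 0)/39000 + (V_3 - V_5)/130 = 0
  Node 5: (V_5 - V_1)/24 + (V_5 - V_2)/5600 + (V_5 - V_3)/130 + (V_5 - 0)/30 = 0
Collecting terms (coefficients in siemens):
  0.6669·V_1 - 0.0002326·V_2 - 0.04167·V_5 = 6.25
  0.0004273·V_2 - 0.0002326·V_1 - 0.00001613·V_3 - 0.0001786·V_5 = 0
  0.007734·V_3 - 0.00001613·V_2 - 0.007692·V_5 = 0
  0.08287·V_5 - 0.04167·V_1 - 0.0001786·V_2 - 0.007692·V_3 = 0
Solving these 4 simultaneous equations (Gaussian elimination) gives:
  V_1 = 9.712 V, V_2 = 7.746 V, V_3 = 5.387 V, V_5 = 5.4 V
I_R8 = (V_4 - V_5)/R8 = (0 - 5.4)/30 = -0.18 A
P_R8 = I_R8² × R8 = (-0.18)² × 30 = 0.9719 W

Final answer: 0.9719 W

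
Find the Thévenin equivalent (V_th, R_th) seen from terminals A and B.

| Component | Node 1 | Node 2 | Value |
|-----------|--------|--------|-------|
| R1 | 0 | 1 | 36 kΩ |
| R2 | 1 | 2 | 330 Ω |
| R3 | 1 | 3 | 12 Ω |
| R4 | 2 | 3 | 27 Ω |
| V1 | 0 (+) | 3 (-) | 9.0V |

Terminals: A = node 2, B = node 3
Step 1 — V_th is the open-circuit voltage V_A - V_B (nothing connected across the terminals).
Nodal analysis, taking node 3 as the 0 V reference.
Source V1 fixes V_0 = 9 V.
KCL at each unknown node (sum of currents leaving = 0; resistances in Ω):
  Node 1: (V_1 - 9)/36000 + (V_1 - V_2)/330 + (V_1 - 0)/12 = 0
  Node 2: (V_2 - V_1)/330 + (V_2 - 0)/27 = 0
Collecting terms (coefficients in siemens):
  0.08639·V_1 - 0.00303·V_2 = 0.00025
  0.04007·V_2 - 0.00303·V_1 = 0
Determinant D = (0.08639)(0.04007) - (-0.00303)(-0.00303) = 0.003452
V_1 = [(0.00025)(0.04007) - (-0.00303)(0)]/D = 0.002902 V
V_2 = [(0.08639)(0) - (0.00025)(-0.00303)]/D = 0.0002194 V
V_th = V_2 - V_3 = 0.0002194 - 0 = 0.0002194 V
Step 2 — R_th: zero the source — replace V1 by a short circuit (node 3 merges into node 0) — and find the resistance seen between A (node 2) and B (node 0).
Reduce the network between node 2 (A) and node 0 (B) by series/parallel combination:
  Rp1 = R1 ‖ R3 (parallel, both between nodes 0 and 1) = 1/(1/36000 + 1/12) = 12 Ω
  Rs1 = R2 + Rp1 (series, joined only at node 1) = 330 + 12 = 342 Ω
  Rp2 = R4 ‖ Rs1 (parallel, both between nodes 0 and 2) = 1/(1/27 + 1/342) = 25.02 Ω
R_th = 25.02 Ω

Final answer: V_th = 0.0002194 V, R_th = 25.02 Ω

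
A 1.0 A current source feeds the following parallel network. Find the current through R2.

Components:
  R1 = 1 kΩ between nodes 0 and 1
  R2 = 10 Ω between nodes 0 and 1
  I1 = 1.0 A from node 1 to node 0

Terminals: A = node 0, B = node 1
All resistors sit directly between nodes 0 and 1, so they are in parallel and share one voltage V; the full source current 1 A splits among them.
1/R_par = 1/1000 + 1/10 = 0.101 S  =>  R_par = 9.901 Ω
V = I × R_par = 1 × 9.901 = 9.901 V
I_R2 = V/R2 = 9.901/10 = 0.9901 A

Final answer: 0.9901 A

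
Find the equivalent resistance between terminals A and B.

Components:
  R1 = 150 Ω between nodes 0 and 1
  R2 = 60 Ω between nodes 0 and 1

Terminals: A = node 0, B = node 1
Reduce the network between node 0 (A) and node 1 (B) by series/parallel combination:
  Rp1 = R1 ‖ R2 (parallel, both between nodes 0 and 1) = 1/(1/150 + 1/60) = 42.86 Ω
R_eq = 42.86 Ω

Final answer: 42.86 Ω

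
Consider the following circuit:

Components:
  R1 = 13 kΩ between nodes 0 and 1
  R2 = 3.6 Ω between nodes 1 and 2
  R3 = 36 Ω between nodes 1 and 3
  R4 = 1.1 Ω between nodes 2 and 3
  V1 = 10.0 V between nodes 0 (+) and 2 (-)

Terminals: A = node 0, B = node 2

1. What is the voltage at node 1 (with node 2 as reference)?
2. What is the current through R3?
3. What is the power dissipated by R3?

Nodal analysis, taking node 2 as the 0 V reference.
Source V1 fixes V_0 = 10 V.
KCL at each unknown node (sum of currents leaving = 0; resistances in Ω):
  Node 1: (V_1 - 10)/13000 + (V_1 - 0)/3.6 + (V_1 - V_3)/36 = 0
  Node 3: (V_3 - V_1)/36 + (V_3 - 0)/1.1 = 0
Collecting terms (coefficients in siemens):
  0.3056·V_1 - 0.02778·V_3 = 0.0007692
  0.9369·V_3 - 0.02778·V_1 = 0
Determinant D = (0.3056)(0.9369) - (-0.02778)(-0.02778) = 0.2856
V_1 = [(0.0007692)(0.9369) - (-0.02778)(0)]/D = 0.002524 V
V_3 = [(0.3056)(0) - (0.0007692)(-0.02778)]/D = 0.00007483 V
Part 1:
  Read off the nodal solution: V_1 = 0.002524 V
Part 2:
  I_R3 = (V_1 - V_3)/R3 = (0.002524 - 0.00007483)/36 = 0.00006802 A
  Magnitude: I_R3 = 0.00006802 A
Part 3:
  I_R3 = (V_1 - V_3)/R3 = (0.002524 - 0.00007483)/36 = 0.00006802 A
  P_R3 = I_R3² × R3 = (0.00006802)² × 36 = 0.0000001666 W

Final answers:
1. V_1 = 0.002524 V
2. I_R3 = 6.802e-05 A
3. P_R3 = 1.666e-07 W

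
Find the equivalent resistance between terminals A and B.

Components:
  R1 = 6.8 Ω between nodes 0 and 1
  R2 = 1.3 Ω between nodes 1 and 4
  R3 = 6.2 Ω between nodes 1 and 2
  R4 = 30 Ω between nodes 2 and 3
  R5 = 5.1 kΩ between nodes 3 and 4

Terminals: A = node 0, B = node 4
Reduce the network between node 0 (A) and node 4 (B) by series/parallel combination:
  Rs1 = R3 + R4 (series, joined only at node 2) = 6.2 + 30 = 36.2 Ω
  Rs2 = R5 + Rs1 (series, joined only at node 3) = 5100 + 36.2 = 5136 Ω
  Rp1 = R2 ‖ Rs2 (parallel, both between nodes 1 and 4) = 1/(1/1.3 + 1/5136) = 1.3 Ω
  Rs3 = R1 + Rp1 (series, joined only at node 1) = 6.8 + 1.3 = 8.1 Ω
R_eq = 8.1 Ω

Final answer: 8.1 Ω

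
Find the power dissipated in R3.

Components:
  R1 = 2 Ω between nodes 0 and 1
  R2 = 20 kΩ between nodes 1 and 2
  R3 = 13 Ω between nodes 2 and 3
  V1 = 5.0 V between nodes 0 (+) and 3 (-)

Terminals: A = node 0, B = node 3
Nodal analysis, taking node 3 as the 0 V reference.
Source V1 fixes V_0 = 5 V.
KCL at each unknown node (sum of currents leaving = 0; resistances in Ω):
  Node 1: (V_1 - 5)/2 + (V_1 - V_2)/20000 = 0
  Node 2: (V_2 - V_1)/20000 + (V_2 - 0)/13 = 0
Collecting terms (coefficients in siemens):
  0.5·V_1 - 0.00005·V_2 = 2.5
  0.07697·V_2 - 0.00005·V_1 = 0
Determinant D = (0.5)(0.07697) - (-0.00005)(-0.00005) = 0.03849
V_1 = [(2.5)(0.07697) - (-0.00005)(0)]/D = 5 V
V_2 = [(0.5)(0) - (2.5)(-0.00005)]/D = 0.003248 V
I_R3 = (V_2 - V_3)/R3 = (0.003248 - 0)/13 = 0.0002498 A
P_R3 = I_R3² × R3 = (0.0002498)² × 13 = 0.0000008113 W

Final answer: 8.113e-07 W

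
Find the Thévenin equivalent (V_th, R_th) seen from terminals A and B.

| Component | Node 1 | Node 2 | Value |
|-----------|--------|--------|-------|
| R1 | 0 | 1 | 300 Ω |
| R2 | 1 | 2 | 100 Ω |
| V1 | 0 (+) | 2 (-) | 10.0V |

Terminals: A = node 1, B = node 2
Step 1 — V_th is the open-circuit voltage V_A - V_B (nothing connected across the terminals).
Nodal analysis, taking node 2 as the 0 V reference.
Source V1 fixes V_0 = 10 V.
KCL at each unknown node (sum of currents leaving = 0; resistances in Ω):
  Node 1: (V_1 - 10)/300 + (V_1 - 0)/100 = 0
Collecting terms: 0.01333 × V_1 = 0.03333  =>  V_1 = 2.5 V
V_th = V_1 - V_2 = 2.5 - 0 = 2.5 V
Step 2 — R_th: zero the source — replace V1 by a short circuit (node 2 merges into node 0) — and find the resistance seen between A (node 1) and B (node 0).
Reduce the network between node 1 (A) and node 0 (B) by series/parallel combination:
  Rp1 = R1 ‖ R2 (parallel, both between nodes 0 and 1) = 1/(1/300 + 1/100) = 75 Ω
R_th = 75 Ω

Final answer: V_th = 2.5 V, R_th = 75 Ω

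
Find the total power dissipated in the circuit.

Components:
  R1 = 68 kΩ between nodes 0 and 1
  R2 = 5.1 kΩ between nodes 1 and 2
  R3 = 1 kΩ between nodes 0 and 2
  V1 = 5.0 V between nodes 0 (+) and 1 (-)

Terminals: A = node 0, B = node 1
Nodal analysis, taking node 1 as the 0 V reference.
Source V1 fixes V_0 = 5 V.
KCL at each unknown node (sum of currents leaving = 0; resistances in Ω):
  Node 2: (V_2 - 0)/5100 + (V_2 - 5)/1000 = 0
Collecting terms: 0.001196 × V_2 = 0.005  =>  V_2 = 4.18 V
Power in each resistor, P = (ΔV)²/R:
  P_R1 = (5 - 0)²/68000 = 0.0003676 W
  P_R2 = (0 - 4.18)²/5100 = 0.003426 W
  P_R3 = (5 - 4.18)²/1000 = 0.0006719 W
P_total = P_R1 + P_R2 + P_R3 = 0.004466 W

Final answer: 0.004466 W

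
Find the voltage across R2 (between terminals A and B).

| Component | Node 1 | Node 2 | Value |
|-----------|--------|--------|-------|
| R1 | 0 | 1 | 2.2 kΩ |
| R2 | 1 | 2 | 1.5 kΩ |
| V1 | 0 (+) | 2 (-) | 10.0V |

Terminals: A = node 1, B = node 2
R1 and R2 are in series across V1 (node 0 → node 1 → node 2), and the output A–B is taken across R2, so this is a voltage divider.
Series current: I = V1/(R1 + R2) = 10/(2200 + 1500) = 10/3700 = 0.002703 A
V_R2 = I × R2 = V1 × R2/(R1 + R2) = 10 × 1500/3700 = 4.054 V

Final answer: 4.054 V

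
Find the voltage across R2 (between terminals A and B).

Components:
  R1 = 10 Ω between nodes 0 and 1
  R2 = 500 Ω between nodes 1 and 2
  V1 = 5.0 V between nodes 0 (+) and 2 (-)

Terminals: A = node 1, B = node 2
R1 and R2 are in series across V1 (node 0 → node 1 → node 2), and the output A–B is taken across R2, so this is a voltage divider.
Series current: I = V1/(R1 + R2) = 5/(10 + 500) = 5/510 = 0.009804 A
V_R2 = I × R2 = V1 × R2/(R1 + R2) = 5 × 500/510 = 4.902 V

Final answer: 4.902 V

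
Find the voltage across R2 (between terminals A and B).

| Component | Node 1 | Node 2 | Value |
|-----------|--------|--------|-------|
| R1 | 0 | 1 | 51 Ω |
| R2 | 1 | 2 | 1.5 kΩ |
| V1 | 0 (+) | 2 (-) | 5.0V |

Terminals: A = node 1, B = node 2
R1 and R2 are in series across V1 (node 0 → node 1 → node 2), and the output A–B is taken across R2, so this is a voltage divider.
Series current: I = V1/(R1 + R2) = 5/(51 + 1500) = 5/1551 = 0.003224 A
V_R2 = I × R2 = V1 × R2/(R1 + R2) = 5 × 1500/1551 = 4.836 V

Final answer: 4.836 V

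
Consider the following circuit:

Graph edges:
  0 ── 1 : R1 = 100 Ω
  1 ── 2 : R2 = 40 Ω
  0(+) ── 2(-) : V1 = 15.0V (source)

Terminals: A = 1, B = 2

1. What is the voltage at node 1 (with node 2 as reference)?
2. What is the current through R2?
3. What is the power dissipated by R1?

Nodal analysis, taking node 2 as the 0 V reference.
Source V1 fixes V_0 = 15 V.
KCL at each unknown node (sum of currents leaving = 0; resistances in Ω):
  Node 1: (V_1 - 15)/100 + (V_1 - 0)/40 = 0
Collecting terms: 0.035 × V_1 = 0.15  =>  V_1 = 4.286 V
Part 1:
  Read off the nodal solution: V_1 = 4.286 V
Part 2:
  I_R2 = (V_1 - V_2)/R2 = (4.286 - 0)/40 = 0.1071 A
  Magnitude: I_R2 = 0.1071 A
Part 3:
  I_R1 = (V_0 - V_1)/R1 = (15 - 4.286)/100 = 0.1071 A
  P_R1 = I_R1² × R1 = (0.1071)² × 100 = 1.148 W

Final answers:
1. V_1 = 4.286 V
2. I_R2 = 0.1071 A
3. P_R1 = 1.148 W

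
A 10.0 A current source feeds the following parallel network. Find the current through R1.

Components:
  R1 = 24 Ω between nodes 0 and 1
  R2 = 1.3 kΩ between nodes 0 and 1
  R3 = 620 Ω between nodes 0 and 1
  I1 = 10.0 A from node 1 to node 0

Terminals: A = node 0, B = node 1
All resistors sit directly between nodes 0 and 1, so they are in parallel and share one voltage V; the full source current 10 A splits among them.
1/R_par = 1/24 + 1/1300 + 1/620 = 0.04405 S  =>  R_par = 22.7 Ω
V = I × R_par = 10 × 22.7 = 227 V
I_R1 = V/R1 = 227/24 = 9.459 A

Final answer: 9.459 A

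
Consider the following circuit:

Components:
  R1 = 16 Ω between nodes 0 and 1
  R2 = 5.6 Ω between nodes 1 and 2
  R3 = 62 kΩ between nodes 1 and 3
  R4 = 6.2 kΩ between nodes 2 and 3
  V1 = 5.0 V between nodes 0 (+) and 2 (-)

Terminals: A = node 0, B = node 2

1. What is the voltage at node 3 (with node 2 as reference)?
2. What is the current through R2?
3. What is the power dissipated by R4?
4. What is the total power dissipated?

Nodal analysis, taking node 2 as the 0 V reference.
Source V1 fixes V_0 = 5 V.
KCL at each unknown node (sum of currents leaving = 0; resistances in Ω):
  Node 1: (V_1 - 5)/16 + (V_1 - 0)/5.6 + (V_1 - V_3)/62000 = 0
  Node 3: (V_3 - V_1)/62000 + (V_3 - 0)/6200 = 0
Collecting terms (coefficients in siemens):
  0.2411·V_1 - 0.00001613·V_3 = 0.3125
  0.0001774·V_3 - 0.00001613·V_1 = 0
Determinant D = (0.2411)(0.0001774) - (-0.00001613)(-0.00001613) = 0.00004277
V_1 = [(0.3125)(0.0001774) - (-0.00001613)(0)]/D = 1.296 V
V_3 = [(0.2411)(0) - (0.3125)(-0.00001613)]/D = 0.1178 V
Part 1:
  Read off the nodal solution: V_3 = 0.1178 V
Part 2:
  I_R2 = (V_1 - V_2)/R2 = (1.296 - 0)/5.6 = 0.2315 A
  Magnitude: I_R2 = 0.2315 A
Part 3:
  I_R4 = (V_2 - V_3)/R4 = (0 - 0.1178)/6200 = -0.00001901 A
  P_R4 = I_R4² × R4 = (-0.00001901)² × 6200 = 0.00000224 W
Part 4:
  Power in each resistor, P = (ΔV)²/R:
    P_R1 = (5 - 1.296)²/16 = 0.8574 W
    P_R2 = (1.296 - 0)²/5.6 = 0.3 W
    P_R3 = (1.296 - 0.1178)²/62000 = 0.0000224 W
    P_R4 = (0 - 0.1178)²/6200 = 0.00000224 W
  P_total = P_R1 + P_R2 + P_R3 + P_R4 = 1.157 W

Final answers:
1. V_3 = 0.1178 V
2. I_R2 = 0.2315 A
3. P_R4 = 2.24e-06 W
4. P_total = 1.157 W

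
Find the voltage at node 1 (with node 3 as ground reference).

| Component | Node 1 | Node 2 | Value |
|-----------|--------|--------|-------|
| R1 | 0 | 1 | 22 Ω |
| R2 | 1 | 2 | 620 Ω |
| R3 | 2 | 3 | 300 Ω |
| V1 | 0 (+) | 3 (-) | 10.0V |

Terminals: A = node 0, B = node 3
Nodal analysis, taking node 3 as the 0 V reference.
Source V1 fixes V_0 = 10 V.
KCL at each unknown node (sum of currents leaving = 0; resistances in Ω):
  Node 1: (V_1 - 10)/22 + (V_1 - V_2)/620 = 0
  Node 2: (V_2 - V_1)/620 + (V_2 - 0)/300 = 0
Collecting terms (coefficients in siemens):
  0.04707·V_1 - 0.001613·V_2 = 0.4545
  0.004946·V_2 - 0.001613·V_1 = 0
Determinant D = (0.04707)(0.004946) - (-0.001613)(-0.001613) = 0.0002302
V_1 = [(0.4545)(0.004946) - (-0.001613)(0)]/D = 9.766 V
V_2 = [(0.04707)(0) - (0.4545)(-0.001613)]/D = 3.185 V
The requested potential is V_1 = 9.766 V.

Final answer: V_1 = 9.766 V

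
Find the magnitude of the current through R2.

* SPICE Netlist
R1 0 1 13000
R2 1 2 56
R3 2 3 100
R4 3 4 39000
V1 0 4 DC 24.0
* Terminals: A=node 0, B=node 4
Nodal analysis, taking node 4 as the 0 V reference.
Source V1 fixes V_0 = 24 V.
KCL at each unknown node (sum of currents leaving = 0; resistances in Ω):
  Node 1: (V_1 - 24)/13000 + (V_1 - V_2)/56 = 0
  Node 2: (V_2 - V_1)/56 + (V_2 - V_3)/100 = 0
  Node 3: (V_3 - V_2)/100 + (V_3 - 0)/39000 = 0
Collecting terms (coefficients in siemens):
  0.01793·V_1 - 0.01786·V_2 = 0.001846
  0.02786·V_2 - 0.01786·V_1 - 0.01·V_3 = 0
  0.01003·V_3 - 0.01·V_2 = 0
Solving these 3 simultaneous equations (Gaussian elimination) gives:
  V_1 = 18.02 V, V_2 = 17.99 V, V_3 = 17.95 V
I_R2 = (V_1 - V_2)/R2 = (18.02 - 17.99)/56 = 0.0004602 A
|I_R2| = 0.0004602 A

Final answer: |I_R2| = 0.0004602 A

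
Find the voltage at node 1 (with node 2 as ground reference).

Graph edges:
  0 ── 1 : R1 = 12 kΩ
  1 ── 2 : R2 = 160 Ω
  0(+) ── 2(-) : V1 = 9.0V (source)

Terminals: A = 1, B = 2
Nodal analysis, taking node 2 as the 0 V reference.
Source V1 fixes V_0 = 9 V.
KCL at each unknown node (sum of currents leaving = 0; resistances in Ω):
  Node 1: (V_1 - 9)/12000 + (V_1 - 0)/160 = 0
Collecting terms: 0.006333 × V_1 = 0.00075  =>  V_1 = 0.1184 V
The requested potential is V_1 = 0.1184 V.

Final answer: V_1 = 0.1184 V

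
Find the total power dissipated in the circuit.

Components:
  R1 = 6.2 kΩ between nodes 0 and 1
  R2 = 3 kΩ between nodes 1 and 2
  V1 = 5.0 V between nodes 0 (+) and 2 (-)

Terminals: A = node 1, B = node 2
Nodal analysis, taking node 2 as the 0 V reference.
Source V1 fixes V_0 = 5 V.
KCL at each unknown node (sum of currents leaving = 0; resistances in Ω):
  Node 1: (V_1 - 5)/6200 + (V_1 - 0)/3000 = 0
Collecting terms: 0.0004946 × V_1 = 0.0008065  =>  V_1 = 1.63 V
Power in each resistor, P = (ΔV)²/R:
  P_R1 = (5 - 1.63)²/6200 = 0.001831 W
  P_R2 = (1.63 - 0)²/3000 = 0.0008861 W
P_total = P_R1 + P_R2 = 0.002717 W

Final answer: 0.002717 W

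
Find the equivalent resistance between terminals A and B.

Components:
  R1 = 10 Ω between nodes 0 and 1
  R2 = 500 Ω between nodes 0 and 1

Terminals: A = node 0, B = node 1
Reduce the network between node 0 (A) and node 1 (B) by series/parallel combination:
  Rp1 = R1 ‖ R2 (parallel, both between nodes 0 and 1) = 1/(1/10 + 1/500) = 9.804 Ω
R_eq = 9.804 Ω

Final answer: 9.804 Ω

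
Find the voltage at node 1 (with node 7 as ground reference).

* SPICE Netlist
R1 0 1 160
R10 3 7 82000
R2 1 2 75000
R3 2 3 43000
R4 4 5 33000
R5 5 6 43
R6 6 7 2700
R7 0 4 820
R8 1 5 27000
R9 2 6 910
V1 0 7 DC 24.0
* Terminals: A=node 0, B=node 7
Nodal analysis, taking node 7 as the 0 V reference.
Source V1 fixes V_0 = 24 V.
KCL at each unknown node (sum of currents leaving = 0; resistances in Ω):
  Node 1: (V_1 - 24)/160 + (V_1 - V_2)/75000 + (V_1 - V_5)/27000 = 0
  Node 2: (V_2 - V_1)/75000 + (V_2 - V_3)/43000 + (V_2 - V_6)/910 = 0
  Node 3: (V_3 - V_2)/43000 + (V_3 - 0)/82000 = 0
  Node 4: (V_4 - V_5)/33000 + (V_4 - 24)/820 = 0
  Node 5: (V_5 - V_4)/33000 + (V_5 - V_6)/43 + (V_5 - V_1)/27000 = 0
  Node 6: (V_6 - V_5)/43 + (V_6 - 0)/2700 + (V_6 - V_2)/910 = 0
Collecting terms (coefficients in siemens):
  0.0063·V_1 - 0.00001333·V_2 - 0.00003704·V_5 = 0.15
  0.001135·V_2 - 0.00001333·V_1 - 0.00002326·V_3 - 0.001099·V_6 = 0
  0.00003545·V_3 - 0.00002326·V_2 = 0
  0.00125·V_4 - 0.0000303·V_5 = 0.02927
  0.02332·V_5 - 0.00003704·V_1 - 0.0000303·V_4 - 0.02326·V_6 = 0
  0.02473·V_6 - 0.001099·V_2 - 0.02326·V_5 = 0
Solving these 6 simultaneous equations (Gaussian elimination) gives:
  V_1 = 23.84 V, V_2 = 4.356 V, V_3 = 2.857 V, V_4 = 23.52 V
  V_5 = 4.207 V, V_6 = 4.151 V
The requested potential is V_1 = 23.84 V.

Final answer: V_1 = 23.84 V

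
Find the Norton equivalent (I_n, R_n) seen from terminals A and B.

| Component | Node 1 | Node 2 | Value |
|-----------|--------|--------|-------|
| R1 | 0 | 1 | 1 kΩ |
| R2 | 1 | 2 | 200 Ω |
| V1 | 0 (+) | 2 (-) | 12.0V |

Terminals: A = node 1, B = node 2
Find the Thévenin equivalent first; then I_n = V_th/R_th and R_n = R_th.
Step 1 — V_th is the open-circuit voltage V_A - V_B (nothing connected across the terminals).
Nodal analysis, taking node 2 as the 0 V reference.
Source V1 fixes V_0 = 12 V.
KCL at each unknown node (sum of currents leaving = 0; resistances in Ω):
  Node 1: (V_1 - 12)/1000 + (V_1 - 0)/200 = 0
Collecting terms: 0.006 × V_1 = 0.012  =>  V_1 = 2 V
V_th = V_1 - V_2 = 2 - 0 = 2 V
Step 2 — R_th: zero the source — replace V1 by a short circuit (node 2 merges into node 0) — and find the resistance seen between A (node 1) and B (node 0).
Reduce the network between node 1 (A) and node 0 (B) by series/parallel combination:
  Rp1 = R1 ‖ R2 (parallel, both between nodes 0 and 1) = 1/(1/1000 + 1/200) = 166.7 Ω
R_th = 166.7 Ω
I_n = V_th/R_th = 2/166.7 = 0.012 A, and R_n = R_th = 166.7 Ω

Final answer: I_n = 0.012 A, R_n = 166.7 Ω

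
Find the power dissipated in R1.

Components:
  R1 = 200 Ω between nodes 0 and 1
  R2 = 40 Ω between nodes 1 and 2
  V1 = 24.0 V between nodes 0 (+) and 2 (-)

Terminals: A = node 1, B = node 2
Nodal analysis, taking node 2 as the 0 V reference.
Source V1 fixes V_0 = 24 V.
KCL at each unknown node (sum of currents leaving = 0; resistances in Ω):
  Node 1: (V_1 - 24)/200 + (V_1 - 0)/40 = 0
Collecting terms: 0.03 × V_1 = 0.12  =>  V_1 = 4 V
I_R1 = (V_0 - V_1)/R1 = (24 - 4)/200 = 0.1 A
P_R1 = I_R1² × R1 = (0.1)² × 200 = 2 W

Final answer: 2 W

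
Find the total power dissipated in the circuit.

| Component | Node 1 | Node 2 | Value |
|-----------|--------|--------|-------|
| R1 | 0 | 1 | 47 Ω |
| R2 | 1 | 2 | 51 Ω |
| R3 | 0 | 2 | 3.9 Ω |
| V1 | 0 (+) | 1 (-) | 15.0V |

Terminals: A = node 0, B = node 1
Nodal analysis, taking node 1 as the 0 V reference.
Source V1 fixes V_0 = 15 V.
KCL at each unknown node (sum of currents leaving = 0; resistances in Ω):
  Node 2: (V_2 - 0)/51 + (V_2 - 15)/3.9 = 0
Collecting terms: 0.276 × V_2 = 3.846  =>  V_2 = 13.93 V
Power in each resistor, P = (ΔV)²/R:
  P_R1 = (15 - 0)²/47 = 4.787 W
  P_R2 = (0 - 13.93)²/51 = 3.807 W
  P_R3 = (15 - 13.93)²/3.9 = 0.2911 W
P_total = P_R1 + P_R2 + P_R3 = 8.886 W

Final answer: 8.886 W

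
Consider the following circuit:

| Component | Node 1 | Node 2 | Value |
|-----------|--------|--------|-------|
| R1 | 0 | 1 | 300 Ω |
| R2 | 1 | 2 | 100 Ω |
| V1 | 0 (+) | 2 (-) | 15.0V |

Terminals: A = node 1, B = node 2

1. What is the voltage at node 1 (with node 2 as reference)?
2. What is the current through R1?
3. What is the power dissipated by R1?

Nodal analysis, taking node 2 as the 0 V reference.
Source V1 fixes V_0 = 15 V.
KCL at each unknown node (sum of currents leaving = 0; resistances in Ω):
  Node 1: (V_1 - 15)/300 + (V_1 - 0)/100 = 0
Collecting terms: 0.01333 × V_1 = 0.05  =>  V_1 = 3.75 V
Part 1:
  Read off the nodal solution: V_1 = 3.75 V
Part 2:
  I_R1 = (V_0 - V_1)/R1 = (15 - 3.75)/300 = 0.0375 A
  Magnitude: I_R1 = 0.0375 A
Part 3:
  I_R1 = (V_0 - V_1)/R1 = (15 - 3.75)/300 = 0.0375 A
  P_R1 = I_R1² × R1 = (0.0375)² × 300 = 0.4219 W

Final answers:
1. V_1 = 3.75 V
2. I_R1 = 0.0375 A
3. P_R1 = 0.4219 W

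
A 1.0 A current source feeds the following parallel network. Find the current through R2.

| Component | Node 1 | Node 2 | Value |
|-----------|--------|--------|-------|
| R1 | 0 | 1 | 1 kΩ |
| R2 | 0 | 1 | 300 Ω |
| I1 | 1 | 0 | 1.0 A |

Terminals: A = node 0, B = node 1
All resistors sit directly between nodes 0 and 1, so they are in parallel and share one voltage V; the full source current 1 A splits among them.
1/R_par = 1/1000 + 1/300 = 0.004333 S  =>  R_par = 230.8 Ω
V = I × R_par = 1 × 230.8 = 230.8 V
I_R2 = V/R2 = 230.8/300 = 0.7692 A

Final answer: 0.7692 A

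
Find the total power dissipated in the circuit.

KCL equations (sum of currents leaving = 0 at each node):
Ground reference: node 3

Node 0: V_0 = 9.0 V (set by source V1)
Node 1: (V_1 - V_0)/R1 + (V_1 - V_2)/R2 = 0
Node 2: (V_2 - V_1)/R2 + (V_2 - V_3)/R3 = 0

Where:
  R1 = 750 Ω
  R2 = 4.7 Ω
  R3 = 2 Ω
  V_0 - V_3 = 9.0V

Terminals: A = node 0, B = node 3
Nodal analysis, taking node 3 as the 0 V reference.
Source V1 fixes V_0 = 9 V.
KCL at each unknown node (sum of currents leaving = 0; resistances in Ω):
  Node 1: (V_1 - 9)/750 + (V_1 - V_2)/4.7 = 0
  Node 2: (V_2 - V_1)/4.7 + (V_2 - 0)/2 = 0
Collecting terms (coefficients in siemens):
  0.2141·V_1 - 0.2128·V_2 = 0.012
  0.7128·V_2 - 0.2128·V_1 = 0
Determinant D = (0.2141)(0.7128) - (-0.2128)(-0.2128) = 0.1073
V_1 = [(0.012)(0.7128) - (-0.2128)(0)]/D = 0.07969 V
V_2 = [(0.2141)(0) - (0.012)(-0.2128)]/D = 0.02379 V
Power in each resistor, P = (ΔV)²/R:
  P_R1 = (9 - 0.07969)²/750 = 0.1061 W
  P_R2 = (0.07969 - 0.02379)²/4.7 = 0.0006649 W
  P_R3 = (0.02379 - 0)²/2 = 0.0002829 W
P_total = P_R1 + P_R2 + P_R3 = 0.107 W

Final answer: 0.107 W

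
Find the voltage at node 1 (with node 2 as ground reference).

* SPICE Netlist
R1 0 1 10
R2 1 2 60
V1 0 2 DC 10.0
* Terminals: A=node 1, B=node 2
Nodal analysis, taking node 2 as the 0 V reference.
Source V1 fixes V_0 = 10 V.
KCL at each unknown node (sum of currents leaving = 0; resistances in Ω):
  Node 1: (V_1 - 10)/10 + (V_1 - 0)/60 = 0
Collecting terms: 0.1167 × V_1 = 1  =>  V_1 = 8.571 V
The requested potential is V_1 = 8.571 V.

Final answer: V_1 = 8.571 V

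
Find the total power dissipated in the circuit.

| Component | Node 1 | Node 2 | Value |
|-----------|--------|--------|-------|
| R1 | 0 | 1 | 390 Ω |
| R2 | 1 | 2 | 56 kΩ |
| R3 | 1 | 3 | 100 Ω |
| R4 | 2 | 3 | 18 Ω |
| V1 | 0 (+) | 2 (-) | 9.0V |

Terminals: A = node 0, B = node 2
Nodal analysis, taking node 2 as the 0 V reference.
Source V1 fixes V_0 = 9 V.
KCL at each unknown node (sum of currents leaving = 0; resistances in Ω):
  Node 1: (V_1 - 9)/390 + (V_1 - 0)/56000 + (V_1 - V_3)/100 = 0
  Node 3: (V_3 - V_1)/100 + (V_3 - 0)/18 = 0
Collecting terms (coefficients in siemens):
  0.01258·V_1 - 0.01·V_3 = 0.02308
  0.06556·V_3 - 0.01·V_1 = 0
Determinant D = (0.01258)(0.06556) - (-0.01)(-0.01) = 0.0007248
V_1 = [(0.02308)(0.06556) - (-0.01)(0)]/D = 2.087 V
V_3 = [(0.01258)(0) - (0.02308)(-0.01)]/D = 0.3184 V
Power in each resistor, P = (ΔV)²/R:
  P_R1 = (9 - 2.087)²/390 = 0.1225 W
  P_R2 = (2.087 - 0)²/56000 = 0.00007779 W
  P_R3 = (2.087 - 0.3184)²/100 = 0.03129 W
  P_R4 = (0 - 0.3184)²/18 = 0.005632 W
P_total = P_R1 + P_R2 + P_R3 + P_R4 = 0.1595 W

Final answer: 0.1595 W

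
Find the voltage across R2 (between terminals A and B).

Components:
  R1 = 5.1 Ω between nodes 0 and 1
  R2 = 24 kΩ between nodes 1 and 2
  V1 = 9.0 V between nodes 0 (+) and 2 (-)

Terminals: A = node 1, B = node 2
R1 and R2 are in series across V1 (node 0 → node 1 → node 2), and the output A–B is taken across R2, so this is a voltage divider.
Series current: I = V1/(R1 + R2) = 9/(5.1 + 24000) = 9/24010 = 0.0003749 A
V_R2 = I × R2 = V1 × R2/(R1 + R2) = 9 × 24000/24010 = 8.998 V

Final answer: 8.998 V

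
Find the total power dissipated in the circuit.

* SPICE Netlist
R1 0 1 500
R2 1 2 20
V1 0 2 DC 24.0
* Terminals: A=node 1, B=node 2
Nodal analysis, taking node 2 as the 0 V reference.
Source V1 fixes V_0 = 24 V.
KCL at each unknown node (sum of currents leaving = 0; resistances in Ω):
  Node 1: (V_1 - 24)/500 + (V_1 - 0)/20 = 0
Collecting terms: 0.052 × V_1 = 0.048  =>  V_1 = 0.9231 V
Power in each resistor, P = (ΔV)²/R:
  P_R1 = (24 - 0.9231)²/500 = 1.065 W
  P_R2 = (0.9231 - 0)²/20 = 0.0426 W
P_total = P_R1 + P_R2 = 1.108 W

Final answer: 1.108 W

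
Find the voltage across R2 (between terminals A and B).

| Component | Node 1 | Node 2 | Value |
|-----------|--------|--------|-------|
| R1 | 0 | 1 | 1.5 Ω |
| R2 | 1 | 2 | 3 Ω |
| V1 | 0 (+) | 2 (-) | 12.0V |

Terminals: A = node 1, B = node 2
R1 and R2 are in series across V1 (node 0 → node 1 → node 2), and the output A–B is taken across R2, so this is a voltage divider.
Series current: I = V1/(R1 + R2) = 12/(1.5 + 3) = 12/4.5 = 2.667 A
V_R2 = I × R2 = V1 × R2/(R1 + R2) = 12 × 3/4.5 = 8 V

Final answer: 8 V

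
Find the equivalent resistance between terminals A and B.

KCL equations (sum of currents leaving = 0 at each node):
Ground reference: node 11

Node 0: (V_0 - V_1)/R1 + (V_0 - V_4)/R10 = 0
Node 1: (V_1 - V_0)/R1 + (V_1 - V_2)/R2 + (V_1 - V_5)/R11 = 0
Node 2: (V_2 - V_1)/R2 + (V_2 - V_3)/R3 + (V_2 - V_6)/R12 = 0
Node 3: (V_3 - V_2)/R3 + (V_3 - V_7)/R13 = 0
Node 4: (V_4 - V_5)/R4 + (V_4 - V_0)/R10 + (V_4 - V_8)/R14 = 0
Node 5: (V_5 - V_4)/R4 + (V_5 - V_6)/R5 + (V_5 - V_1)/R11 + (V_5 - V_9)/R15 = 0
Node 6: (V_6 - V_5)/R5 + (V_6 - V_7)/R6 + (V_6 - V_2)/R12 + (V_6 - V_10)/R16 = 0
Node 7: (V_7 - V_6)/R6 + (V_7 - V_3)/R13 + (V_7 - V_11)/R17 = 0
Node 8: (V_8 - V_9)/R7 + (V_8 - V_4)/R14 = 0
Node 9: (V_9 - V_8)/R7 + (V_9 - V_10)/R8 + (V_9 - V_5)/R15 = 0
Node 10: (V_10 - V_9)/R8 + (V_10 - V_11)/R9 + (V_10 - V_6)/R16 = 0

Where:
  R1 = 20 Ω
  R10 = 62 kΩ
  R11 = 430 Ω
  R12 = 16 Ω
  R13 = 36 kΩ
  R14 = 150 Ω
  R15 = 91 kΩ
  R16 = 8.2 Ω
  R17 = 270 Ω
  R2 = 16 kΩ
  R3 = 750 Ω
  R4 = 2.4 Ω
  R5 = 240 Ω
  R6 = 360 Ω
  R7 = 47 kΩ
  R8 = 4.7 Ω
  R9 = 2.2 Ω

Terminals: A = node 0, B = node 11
The network is not a plain series/parallel combination. Inject a 1 A test current into terminal A (node 0) and return it from terminal B (node 11); then R_eq = V_A / (1 A).
Nodal analysis, taking node 11 as the 0 V reference.
Current source I_test pushes 1 A into node 0 and draws it out of node 11.
KCL at each unknown node (sum of currents leaving = 0; resistances in Ω):
  Node 0: (V_0 - V_1)/20 + (V_0 - V_4)/62000 - 1 = 0
  Node 1: (V_1 - V_0)/20 + (V_1 - V_2)/16000 + (V_1 - V_5)/430 = 0
  Node 2: (V_2 - V_1)/16000 + (V_2 - V_3)/750 + (V_2 - V_6)/16 = 0
  Node 3: (V_3 - V_2)/750 + (V_3 - V_7)/36000 = 0
  Node 4: (V_4 - V_0)/62000 + (V_4 - V_5)/2.4 + (V_4 - V_8)/150 = 0
  Node 5: (V_5 - V_1)/430 + (V_5 - V_4)/2.4 + (V_5 - V_6)/240 + (V_5 - V_9)/91000 = 0
  Node 6: (V_6 - V_2)/16 + (V_6 - V_5)/240 + (V_6 - V_7)/360 + (V_6 - V_10)/8.2 = 0
  Node 7: (V_7 - V_3)/36000 + (V_7 - V_6)/360 + (V_7 - 0)/270 = 0
  Node 8: (V_8 - V_4)/150 + (V_8 - V_9)/47000 = 0
  Node 9: (V_9 - V_5)/91000 + (V_9 - V_8)/47000 + (V_9 - V_10)/4.7 = 0
  Node 10: (V_10 - V_6)/8.2 + (V_10 - V_9)/4.7 + (V_10 - 0)/2.2 = 0
Collecting terms (coefficients in siemens):
  0.05002·V_0 - 0.05·V_1 - 0.00001613·V_4 = 1
  0.05239·V_1 - 0.05·V_0 - 0.0000625·V_2 - 0.002326·V_5 = 0
  0.0639·V_2 - 0.0000625·V_1 - 0.001333·V_3 - 0.0625·V_6 = 0
  0.001361·V_3 - 0.001333·V_2 - 0.00002778·V_7 = 0
  0.4233·V_4 - 0.00001613·V_0 - 0.4167·V_5 - 0.006667·V_8 = 0
  0.4232·V_5 - 0.002326·V_1 - 0.4167·V_4 - 0.004167·V_6 - 0.00001099·V_9 = 0
  0.1914·V_6 - 0.0625·V_2 - 0.004167·V_5 - 0.002778·V_7 - 0.122·V_10 = 0
  0.006509·V_7 - 0.00002778·V_3 - 0.002778·V_6 = 0
  0.006688·V_8 - 0.006667·V_4 - 0.00002128·V_9 = 0
  0.2128·V_9 - 0.00001099·V_5 - 0.00002128·V_8 - 0.2128·V_10 = 0
  0.7893·V_10 - 0.122·V_6 - 0.2128·V_9 = 0
Solving these 11 simultaneous equations (Gaussian elimination) gives:
  V_0 = 668.5 V, V_1 = 648.7 V, V_2 = 10.8 V, V_3 = 10.67 V
  V_4 = 238.8 V, V_5 = 238.8 V, V_6 = 10.17 V, V_7 = 4.385 V
  V_8 = 238 V, V_9 = 2.2 V, V_10 = 2.164 V
R_eq = V_0 / 1 A = 668.5 Ω

Final answer: 668.5 Ω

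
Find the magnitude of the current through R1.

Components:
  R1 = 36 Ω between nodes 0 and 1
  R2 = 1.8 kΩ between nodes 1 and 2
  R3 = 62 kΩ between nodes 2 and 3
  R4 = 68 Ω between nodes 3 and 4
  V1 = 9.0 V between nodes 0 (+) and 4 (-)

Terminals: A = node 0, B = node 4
Nodal analysis, taking node 4 as the 0 V reference.
Source V1 fixes V_0 = 9 V.
KCL at each unknown node (sum of currents leaving = 0; resistances in Ω):
  Node 1: (V_1 - 9)/36 + (V_1 - V_2)/1800 = 0
  Node 2: (V_2 - V_1)/1800 + (V_2 - V_3)/62000 = 0
  Node 3: (V_3 - V_2)/62000 + (V_3 - 0)/68 = 0
Collecting terms (coefficients in siemens):
  0.02833·V_1 - 0.0005556·V_2 = 0.25
  0.0005717·V_2 - 0.0005556·V_1 - 0.00001613·V_3 = 0
  0.01472·V_3 - 0.00001613·V_2 = 0
Solving these 3 simultaneous equations (Gaussian elimination) gives:
  V_1 = 8.995 V, V_2 = 8.741 V, V_3 = 0.009577 V
I_R1 = (V_0 - V_1)/R1 = (9 - 8.995)/36 = 0.0001408 A
|I_R1| = 0.0001408 A

Final answer: |I_R1| = 0.0001408 A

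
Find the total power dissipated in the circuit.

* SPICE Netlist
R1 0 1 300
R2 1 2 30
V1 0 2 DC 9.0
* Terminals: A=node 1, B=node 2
Nodal analysis, taking node 2 as the 0 V reference.
Source V1 fixes V_0 = 9 V.
KCL at each unknown node (sum of currents leaving = 0; resistances in Ω):
  Node 1: (V_1 - 9)/300 + (V_1 - 0)/30 = 0
Collecting terms: 0.03667 × V_1 = 0.03  =>  V_1 = 0.8182 V
Power in each resistor, P = (ΔV)²/R:
  P_R1 = (9 - 0.8182)²/300 = 0.2231 W
  P_R2 = (0.8182 - 0)²/30 = 0.02231 W
P_total = P_R1 + P_R2 = 0.2455 W

Final answer: 0.2455 W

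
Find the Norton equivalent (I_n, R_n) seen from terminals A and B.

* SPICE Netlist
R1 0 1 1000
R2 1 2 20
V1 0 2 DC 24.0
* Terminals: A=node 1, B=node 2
Find the Thévenin equivalent first; then I_n = V_th/R_th and R_n = R_th.
Step 1 — V_th is the open-circuit voltage V_A - V_B (nothing connected across the terminals).
Nodal analysis, taking node 2 as the 0 V reference.
Source V1 fixes V_0 = 24 V.
KCL at each unknown node (sum of currents leaving = 0; resistances in Ω):
  Node 1: (V_1 - 24)/1000 + (V_1 - 0)/20 = 0
Collecting terms: 0.051 × V_1 = 0.024  =>  V_1 = 0.4706 V
V_th = V_1 - V_2 = 0.4706 - 0 = 0.4706 V
Step 2 — R_th: zero the source — replace V1 by a short circuit (node 2 merges into node 0) — and find the resistance seen between A (node 1) and B (node 0).
Reduce the network between node 1 (A) and node 0 (B) by series/parallel combination:
  Rp1 = R1 ‖ R2 (parallel, both between nodes 0 and 1) = 1/(1/1000 + 1/20) = 19.61 Ω
R_th = 19.61 Ω
I_n = V_th/R_th = 0.4706/19.61 = 0.024 A, and R_n = R_th = 19.61 Ω

Final answer: I_n = 0.024 A, R_n = 19.61 Ω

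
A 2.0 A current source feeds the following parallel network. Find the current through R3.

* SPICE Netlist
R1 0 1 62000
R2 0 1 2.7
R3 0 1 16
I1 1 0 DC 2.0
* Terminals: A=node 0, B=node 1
All resistors sit directly between nodes 0 and 1, so they are in parallel and share one voltage V; the full source current 2 A splits among them.
1/R_par = 1/62000 + 1/2.7 + 1/16 = 0.4329 S  =>  R_par = 2.31 Ω
V = I × R_par = 2 × 2.31 = 4.62 V
I_R3 = V/R3 = 4.62/16 = 0.2888 A

Final answer: 0.2888 A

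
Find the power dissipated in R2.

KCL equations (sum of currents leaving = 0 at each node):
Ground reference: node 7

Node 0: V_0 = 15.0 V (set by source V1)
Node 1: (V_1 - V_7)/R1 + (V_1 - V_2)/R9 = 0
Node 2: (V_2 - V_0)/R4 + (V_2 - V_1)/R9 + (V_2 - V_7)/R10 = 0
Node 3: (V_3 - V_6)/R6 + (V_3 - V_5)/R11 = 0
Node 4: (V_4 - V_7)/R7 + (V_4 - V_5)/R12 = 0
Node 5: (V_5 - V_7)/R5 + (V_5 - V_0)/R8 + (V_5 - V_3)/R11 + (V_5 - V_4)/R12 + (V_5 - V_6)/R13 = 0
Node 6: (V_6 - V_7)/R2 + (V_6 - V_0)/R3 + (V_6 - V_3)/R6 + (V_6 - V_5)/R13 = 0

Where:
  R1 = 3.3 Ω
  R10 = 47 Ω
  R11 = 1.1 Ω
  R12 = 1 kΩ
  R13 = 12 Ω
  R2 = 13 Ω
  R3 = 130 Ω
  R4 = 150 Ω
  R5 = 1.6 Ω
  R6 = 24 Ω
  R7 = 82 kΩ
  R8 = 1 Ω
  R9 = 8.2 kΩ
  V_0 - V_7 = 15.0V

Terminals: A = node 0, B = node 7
Nodal analysis, taking node 7 as the 0 V reference.
Source V1 fixes V_0 = 15 V.
KCL at each unknown node (sum of currents leaving = 0; resistances in Ω):
  Node 1: (V_1 - 0)/3.3 + (V_1 - V_2)/8200 = 0
  Node 2: (V_2 - 15)/150 + (V_2 - V_1)/8200 + (V_2 - 0)/47 = 0
  Node 3: (V_3 - V_6)/24 + (V_3 - V_5)/1.1 = 0
  Node 4: (V_4 - 0)/82000 + (V_4 - V_5)/1000 = 0
  Node 5: (V_5 - 0)/1.6 + (V_5 - 15)/1 + (V_5 - V_3)/1.1 + (V_5 - V_4)/1000 + (V_5 - V_6)/12 = 0
  Node 6: (V_6 - 0)/13 + (V_6 - 15)/130 + (V_6 - V_3)/24 + (V_6 - V_5)/12 = 0
Collecting terms (coefficients in siemens):
  0.3032·V_1 - 0.000122·V_2 = 0
  0.02807·V_2 - 0.000122·V_1 = 0.1
  0.9508·V_3 - 0.9091·V_5 - 0.04167·V_6 = 0
  0.001012·V_4 - 0.001·V_5 = 0
  2.618·V_5 - 0.9091·V_3 - 0.001·V_4 - 0.08333·V_6 = 15
  0.2096·V_6 - 0.04167·V_3 - 0.08333·V_5 = 0.1154
Solving these 6 simultaneous equations (Gaussian elimination) gives:
  V_1 = 0.001433 V, V_2 = 3.563 V, V_3 = 8.859 V, V_4 = 8.887 V
  V_5 = 8.995 V, V_6 = 5.887 V
I_R2 = (V_6 - V_7)/R2 = (5.887 - 0)/13 = 0.4529 A
P_R2 = I_R2² × R2 = (0.4529)² × 13 = 2.666 W

Final answer: 2.666 W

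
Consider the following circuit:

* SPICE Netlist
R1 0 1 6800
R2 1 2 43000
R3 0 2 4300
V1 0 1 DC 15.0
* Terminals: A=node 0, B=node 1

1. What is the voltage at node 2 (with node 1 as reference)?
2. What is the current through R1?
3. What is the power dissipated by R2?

Nodal analysis, taking node 1 as the 0 V reference.
Source V1 fixes V_0 = 15 V.
KCL at each unknown node (sum of currents leaving = 0; resistances in Ω):
  Node 2: (V_2 - 0)/43000 + (V_2 - 15)/4300 = 0
Collecting terms: 0.0002558 × V_2 = 0.003488  =>  V_2 = 13.64 V
Part 1:
  Read off the nodal solution: V_2 = 13.64 V
Part 2:
  I_R1 = (V_0 - V_1)/R1 = (15 - 0)/6800 = 0.002206 A
  Magnitude: I_R1 = 0.002206 A
Part 3:
  I_R2 = (V_1 - V_2)/R2 = (0 - 13.64)/43000 = -0.0003171 A
  P_R2 = I_R2² × R2 = (-0.0003171)² × 43000 = 0.004324 W

Final answers:
1. V_2 = 13.64 V
2. I_R1 = 0.002206 A
3. P_R2 = 0.004324 W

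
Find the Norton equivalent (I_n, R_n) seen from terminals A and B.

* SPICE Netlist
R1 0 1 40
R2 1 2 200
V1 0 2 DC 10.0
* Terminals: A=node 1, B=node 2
Find the Thévenin equivalent first; then I_n = V_th/R_th and R_n = R_th.
Step 1 — V_th is the open-circuit voltage V_A - V_B (nothing connected across the terminals).
Nodal analysis, taking node 2 as the 0 V reference.
Source V1 fixes V_0 = 10 V.
KCL at each unknown node (sum of currents leaving = 0; resistances in Ω):
  Node 1: (V_1 - 10)/40 + (V_1 - 0)/200 = 0
Collecting terms: 0.03 × V_1 = 0.25  =>  V_1 = 8.333 V
V_th = V_1 - V_2 = 8.333 - 0 = 8.333 V
Step 2 — R_th: zero the source — replace V1 by a short circuit (node 2 merges into node 0) — and find the resistance seen between A (node 1) and B (node 0).
Reduce the network between node 1 (A) and node 0 (B) by series/parallel combination:
  Rp1 = R1 ‖ R2 (parallel, both between nodes 0 and 1) = 1/(1/40 + 1/200) = 33.33 Ω
R_th = 33.33 Ω
I_n = V_th/R_th = 8.333/33.33 = 0.25 A, and R_n = R_th = 33.33 Ω

Final answer: I_n = 0.25 A, R_n = 33.33 Ω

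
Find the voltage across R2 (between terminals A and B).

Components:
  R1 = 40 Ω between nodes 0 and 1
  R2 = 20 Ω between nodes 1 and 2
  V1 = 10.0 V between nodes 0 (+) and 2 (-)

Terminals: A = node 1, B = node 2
R1 and R2 are in series across V1 (node 0 → node 1 → node 2), and the output A–B is taken across R2, so this is a voltage divider.
Series current: I = V1/(R1 + R2) = 10/(40 + 20) = 10/60 = 0.1667 A
V_R2 = I × R2 = V1 × R2/(R1 + R2) = 10 × 20/60 = 3.333 V

Final answer: 3.333 V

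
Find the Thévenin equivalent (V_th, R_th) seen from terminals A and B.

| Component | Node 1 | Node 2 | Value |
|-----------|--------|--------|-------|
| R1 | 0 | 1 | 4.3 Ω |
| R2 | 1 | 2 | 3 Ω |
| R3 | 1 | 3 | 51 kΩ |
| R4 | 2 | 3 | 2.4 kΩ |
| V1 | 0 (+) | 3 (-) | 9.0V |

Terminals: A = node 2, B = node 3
Step 1 — V_th is the open-circuit voltage V_A - V_B (nothing connected across the terminals).
Nodal analysis, taking node 3 as the 0 V reference.
Source V1 fixes V_0 = 9 V.
KCL at each unknown node (sum of currents leaving = 0; resistances in Ω):
  Node 1: (V_1 - 9)/4.3 + (V_1 - V_2)/3 + (V_1 - 0)/51000 = 0
  Node 2: (V_2 - V_1)/3 + (V_2 - 0)/2400 = 0
Collecting terms (coefficients in siemens):
  0.5659·V_1 - 0.3333·V_2 = 2.093
  0.3337·V_2 - 0.3333·V_1 = 0
Determinant D = (0.5659)(0.3337) - (-0.3333)(-0.3333) = 0.07776
V_1 = [(2.093)(0.3337) - (-0.3333)(0)]/D = 8.983 V
V_2 = [(0.5659)(0) - (2.093)(-0.3333)]/D = 8.972 V
V_th = V_2 - V_3 = 8.972 - 0 = 8.972 V
Step 2 — R_th: zero the source — replace V1 by a short circuit (node 3 merges into node 0) — and find the resistance seen between A (node 2) and B (node 0).
Reduce the network between node 2 (A) and node 0 (B) by series/parallel combination:
  Rp1 = R1 ‖ R3 (parallel, both between nodes 0 and 1) = 1/(1/4.3 + 1/51000) = 4.3 Ω
  Rs1 = R2 + Rp1 (series, joined only at node 1) = 3 + 4.3 = 7.3 Ω
  Rp2 = R4 ‖ Rs1 (parallel, both between nodes 0 and 2) = 1/(1/2400 + 1/7.3) = 7.278 Ω
R_th = 7.278 Ω

Final answer: V_th = 8.972 V, R_th = 7.278 Ω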